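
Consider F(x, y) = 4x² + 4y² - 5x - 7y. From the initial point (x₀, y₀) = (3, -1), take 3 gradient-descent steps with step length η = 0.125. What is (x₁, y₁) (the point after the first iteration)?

(0.625, 0.875)

∇F = (8x - 5, 8y - 7)
(x₁, y₁) = (3, -1) − 0.125·(19, -15) = (0.625, 0.875)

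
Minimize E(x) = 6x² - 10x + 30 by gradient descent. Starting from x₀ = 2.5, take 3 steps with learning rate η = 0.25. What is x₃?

-12.5

E′(x) = 12x - 10
Step 1: E′(2.5) = 20; x₁ = 2.5 − 0.25·20 = -2.5
Step 2: E′(-2.5) = -40; x₂ = -2.5 − 0.25·(-40) = 7.5
Step 3: E′(7.5) = 80; x₃ = 7.5 − 0.25·80 = -12.5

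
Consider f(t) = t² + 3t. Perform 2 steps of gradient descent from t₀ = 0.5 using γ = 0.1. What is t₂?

-0.22

f′(t) = 2t + 3
Step 1: f′(0.5) = 4; t₁ = 0.5 − 0.1·4 = 0.1
Step 2: f′(0.1) = 3.2; t₂ = 0.1 − 0.1·3.2 = -0.22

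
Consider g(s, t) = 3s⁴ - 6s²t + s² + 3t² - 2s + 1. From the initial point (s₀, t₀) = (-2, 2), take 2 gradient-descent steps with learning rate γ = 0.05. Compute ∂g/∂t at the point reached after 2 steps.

∇g = (12s³ - 12st + 2s - 2, -6s² + 6t)
Step 1: at (-2, 2), ∇g = (-54, -12) → (-2, 2) − 0.05·(-54, -12) = (0.7, 2.6)
Step 2: at (0.7, 2.6), ∇g = (-18.324, 12.66) → (0.7, 2.6) − 0.05·(-18.324, 12.66) = (1.6162, 1.967)
∂g/∂t at (1.6162, 1.967) = -3.87061464

-3.87061464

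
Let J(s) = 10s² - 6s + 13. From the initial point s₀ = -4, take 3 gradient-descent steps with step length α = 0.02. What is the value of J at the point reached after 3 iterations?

J′(s) = 20s - 6
Step 1: J′(-4) = -86; s₁ = -4 − 0.02·(-86) = -2.28
Step 2: J′(-2.28) = -51.6; s₂ = -2.28 − 0.02·(-51.6) = -1.248
Step 3: J′(-1.248) = -30.96; s₃ = -1.248 − 0.02·(-30.96) = -0.6288
J(-0.6288) = 20.7266944

20.7266944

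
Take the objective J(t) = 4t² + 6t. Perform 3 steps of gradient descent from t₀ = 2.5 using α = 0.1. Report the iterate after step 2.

J′(t) = 8t + 6
t₁ = 2.5 − 0.1·26 = -0.1
t₂ = -0.1 − 0.1·5.2 = -0.62

-0.62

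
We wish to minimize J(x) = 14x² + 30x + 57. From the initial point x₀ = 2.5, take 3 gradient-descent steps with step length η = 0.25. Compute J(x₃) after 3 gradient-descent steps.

J′(x) = 28x + 30
x₁ = 2.5 − 0.25·100 = -22.5
x₂ = -22.5 − 0.25·(-600) = 127.5
x₃ = 127.5 − 0.25·3600 = -772.5
J(-772.5) = 8331469.5

8331469.5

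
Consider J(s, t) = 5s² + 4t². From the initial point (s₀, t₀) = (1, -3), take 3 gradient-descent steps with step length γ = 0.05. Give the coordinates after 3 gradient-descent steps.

∇J = (10s, 8t)
Step 1: at (1, -3), ∇J = (10, -24) → (1, -3) − 0.05·(10, -24) = (0.5, -1.8)
Step 2: at (0.5, -1.8), ∇J = (5, -14.4) → (0.5, -1.8) − 0.05·(5, -14.4) = (0.25, -1.08)
Step 3: at (0.25, -1.08), ∇J = (2.5, -8.64) → (0.25, -1.08) − 0.05·(2.5, -8.64) = (0.125, -0.648)

(0.125, -0.648)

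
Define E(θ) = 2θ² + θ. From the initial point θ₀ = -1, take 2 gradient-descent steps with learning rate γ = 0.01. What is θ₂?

E′(θ) = 4θ + 1
θ₁ = -1 − 0.01·(-3) = -0.97
θ₂ = -0.97 − 0.01·(-2.88) = -0.9412

-0.9412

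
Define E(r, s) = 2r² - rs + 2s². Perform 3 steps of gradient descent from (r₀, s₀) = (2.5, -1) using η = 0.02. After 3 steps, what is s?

-0.652812

∇E = (4r - s, -r + 4s)
Step 1: at (2.5, -1), ∇E = (11, -6.5) → (2.5, -1) − 0.02·(11, -6.5) = (2.28, -0.87)
Step 2: at (2.28, -0.87), ∇E = (9.99, -5.76) → (2.28, -0.87) − 0.02·(9.99, -5.76) = (2.0802, -0.7548)
Step 3: at (2.0802, -0.7548), ∇E = (9.0756, -5.0994) → (2.0802, -0.7548) − 0.02·(9.0756, -5.0994) = (1.898688, -0.652812)
s = -0.652812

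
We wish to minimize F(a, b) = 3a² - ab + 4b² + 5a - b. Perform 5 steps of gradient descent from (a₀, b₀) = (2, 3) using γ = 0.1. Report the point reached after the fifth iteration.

(-0.77172, 0.04551)

∇F = (6a - b + 5, -a + 8b - 1)
Step 1: at (2, 3), ∇F = (14, 21) → (2, 3) − 0.1·(14, 21) = (0.6, 0.9)
Step 2: at (0.6, 0.9), ∇F = (7.7, 5.6) → (0.6, 0.9) − 0.1·(7.7, 5.6) = (-0.17, 0.34)
Step 3: at (-0.17, 0.34), ∇F = (3.64, 1.89) → (-0.17, 0.34) − 0.1·(3.64, 1.89) = (-0.534, 0.151)
Step 4: at (-0.534, 0.151), ∇F = (1.645, 0.742) → (-0.534, 0.151) − 0.1·(1.645, 0.742) = (-0.6985, 0.0768)
Step 5: at (-0.6985, 0.0768), ∇F = (0.7322, 0.3129) → (-0.6985, 0.0768) − 0.1·(0.7322, 0.3129) = (-0.77172, 0.04551)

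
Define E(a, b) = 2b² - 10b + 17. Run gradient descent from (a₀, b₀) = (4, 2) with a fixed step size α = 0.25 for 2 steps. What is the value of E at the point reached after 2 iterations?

4.5

∇E = (0, 4b - 10)
(a₁, b₁) = (4, 2) − 0.25·(0, -2) = (4, 2.5)
(a₂, b₂) = (4, 2.5) − 0.25·(0, 0) = (4, 2.5)
E(4, 2.5) = 4.5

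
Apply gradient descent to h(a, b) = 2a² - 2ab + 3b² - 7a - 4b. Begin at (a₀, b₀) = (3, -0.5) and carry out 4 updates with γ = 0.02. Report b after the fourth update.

0.343744

∇h = (4a - 2b - 7, -2a + 6b - 4)
(a₁, b₁) = (3, -0.5) − 0.02·(6, -13) = (2.88, -0.24)
(a₂, b₂) = (2.88, -0.24) − 0.02·(5, -11.2) = (2.78, -0.016)
(a₃, b₃) = (2.78, -0.016) − 0.02·(4.152, -9.656) = (2.69696, 0.17712)
(a₄, b₄) = (2.69696, 0.17712) − 0.02·(3.4336, -8.3312) = (2.628288, 0.343744)
b = 0.343744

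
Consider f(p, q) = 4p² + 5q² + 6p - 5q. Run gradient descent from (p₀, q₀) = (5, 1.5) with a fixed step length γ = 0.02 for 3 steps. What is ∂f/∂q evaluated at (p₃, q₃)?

∇f = (8p + 6, 10q - 5)
(p₁, q₁) = (5, 1.5) − 0.02·(46, 10) = (4.08, 1.3)
(p₂, q₂) = (4.08, 1.3) − 0.02·(38.64, 8) = (3.3072, 1.14)
(p₃, q₃) = (3.3072, 1.14) − 0.02·(32.4576, 6.4) = (2.658048, 1.012)
∂f/∂q at (2.658048, 1.012) = 5.12

5.12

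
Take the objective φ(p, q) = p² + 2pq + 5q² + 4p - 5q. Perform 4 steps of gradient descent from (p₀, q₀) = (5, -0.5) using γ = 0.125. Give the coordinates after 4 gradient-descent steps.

∇φ = (2p + 2q + 4, 2p + 10q - 5)
Step 1: at (5, -0.5), ∇φ = (13, 0) → (5, -0.5) − 0.125·(13, 0) = (3.375, -0.5)
Step 2: at (3.375, -0.5), ∇φ = (9.75, -3.25) → (3.375, -0.5) − 0.125·(9.75, -3.25) = (2.15625, -0.09375)
Step 3: at (2.15625, -0.09375), ∇φ = (8.125, -1.625) → (2.15625, -0.09375) − 0.125·(8.125, -1.625) = (1.140625, 0.109375)
Step 4: at (1.140625, 0.109375), ∇φ = (6.5, -1.625) → (1.140625, 0.109375) − 0.125·(6.5, -1.625) = (0.328125, 0.3125)

(0.328125, 0.3125)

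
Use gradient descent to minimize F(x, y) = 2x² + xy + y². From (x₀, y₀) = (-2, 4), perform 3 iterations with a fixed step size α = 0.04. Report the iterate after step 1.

(-1.84, 3.76)

∇F = (4x + y, x + 2y)
Step 1: at (-2, 4), ∇F = (-4, 6) → (-2, 4) − 0.04·(-4, 6) = (-1.84, 3.76)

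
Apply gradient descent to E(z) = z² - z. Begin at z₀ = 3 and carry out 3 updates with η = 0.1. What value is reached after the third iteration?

E′(z) = 2z - 1
z₁ = 3 − 0.1·5 = 2.5
z₂ = 2.5 − 0.1·4 = 2.1
z₃ = 2.1 − 0.1·3.2 = 1.78

1.78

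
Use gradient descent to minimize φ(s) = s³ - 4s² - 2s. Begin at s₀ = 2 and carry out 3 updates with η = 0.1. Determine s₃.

φ′(s) = 3s² - 8s - 2
s₁ = 2 − 0.1·(-6) = 2.6
s₂ = 2.6 − 0.1·(-2.52) = 2.852
s₃ = 2.852 − 0.1·(-0.414288) = 2.8934288

2.8934288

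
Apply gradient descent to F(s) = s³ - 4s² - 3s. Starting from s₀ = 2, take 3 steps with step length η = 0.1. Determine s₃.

2.9997813

F′(s) = 3s² - 8s - 3
s₁ = 2 − 0.1·(-7) = 2.7
s₂ = 2.7 − 0.1·(-2.73) = 2.973
s₃ = 2.973 − 0.1·(-0.267813) = 2.9997813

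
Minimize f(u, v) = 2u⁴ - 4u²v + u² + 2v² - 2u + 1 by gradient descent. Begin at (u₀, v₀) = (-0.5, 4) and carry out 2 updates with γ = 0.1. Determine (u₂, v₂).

(-0.6296, 2.656)

∇f = (8u³ - 8uv + 2u - 2, -4u² + 4v)
(u₁, v₁) = (-0.5, 4) − 0.1·(12, 15) = (-1.7, 2.5)
(u₂, v₂) = (-1.7, 2.5) − 0.1·(-10.704, -1.56) = (-0.6296, 2.656)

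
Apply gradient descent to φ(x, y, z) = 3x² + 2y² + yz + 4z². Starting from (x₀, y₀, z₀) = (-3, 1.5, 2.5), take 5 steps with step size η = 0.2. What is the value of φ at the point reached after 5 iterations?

∇φ = (6x, 4y + z, y + 8z)
(x₁, y₁, z₁) = (-3, 1.5, 2.5) − 0.2·(-18, 8.5, 21.5) = (0.6, -0.2, -1.8)
(x₂, y₂, z₂) = (0.6, -0.2, -1.8) − 0.2·(3.6, -2.6, -14.6) = (-0.12, 0.32, 1.12)
(x₃, y₃, z₃) = (-0.12, 0.32, 1.12) − 0.2·(-0.72, 2.4, 9.28) = (0.024, -0.16, -0.736)
(x₄, y₄, z₄) = (0.024, -0.16, -0.736) − 0.2·(0.144, -1.376, -6.048) = (-0.0048, 0.1152, 0.4736)
(x₅, y₅, z₅) = (-0.0048, 0.1152, 0.4736) − 0.2·(-0.0288, 0.9344, 3.904) = (0.00096, -0.07168, -0.3072)
φ(0.00096, -0.07168, -0.3072) = 0.4097862656

0.4097862656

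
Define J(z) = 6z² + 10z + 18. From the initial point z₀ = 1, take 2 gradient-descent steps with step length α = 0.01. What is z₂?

J′(z) = 12z + 10
z₁ = 1 − 0.01·22 = 0.78
z₂ = 0.78 − 0.01·19.36 = 0.5864

0.5864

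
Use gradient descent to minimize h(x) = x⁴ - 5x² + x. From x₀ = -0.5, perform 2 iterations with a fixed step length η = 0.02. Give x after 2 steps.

h′(x) = 4x³ - 10x + 1
x₁ = -0.5 − 0.02·5.5 = -0.61
x₂ = -0.61 − 0.02·6.192076 = -0.73384152

-0.73384152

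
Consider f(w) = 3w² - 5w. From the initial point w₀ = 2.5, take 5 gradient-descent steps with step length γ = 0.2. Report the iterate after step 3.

0.82

f′(w) = 6w - 5
Step 1: f′(2.5) = 10; w₁ = 2.5 − 0.2·10 = 0.5
Step 2: f′(0.5) = -2; w₂ = 0.5 − 0.2·(-2) = 0.9
Step 3: f′(0.9) = 0.4; w₃ = 0.9 − 0.2·0.4 = 0.82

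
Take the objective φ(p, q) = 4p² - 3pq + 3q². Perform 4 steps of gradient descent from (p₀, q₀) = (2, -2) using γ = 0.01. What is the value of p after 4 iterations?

∇φ = (8p - 3q, -3p + 6q)
(p₁, q₁) = (2, -2) − 0.01·(22, -18) = (1.78, -1.82)
(p₂, q₂) = (1.78, -1.82) − 0.01·(19.7, -16.26) = (1.583, -1.6574)
(p₃, q₃) = (1.583, -1.6574) − 0.01·(17.6362, -14.6934) = (1.406638, -1.510466)
(p₄, q₄) = (1.406638, -1.510466) − 0.01·(15.784502, -13.28271) = (1.24879298, -1.3776389)
p = 1.24879298

1.24879298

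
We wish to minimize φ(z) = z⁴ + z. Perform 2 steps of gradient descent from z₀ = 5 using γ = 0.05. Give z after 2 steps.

1591.930025

φ′(z) = 4z³ + 1
z₁ = 5 − 0.05·501 = -20.05
z₂ = -20.05 − 0.05·(-32239.6005) = 1591.930025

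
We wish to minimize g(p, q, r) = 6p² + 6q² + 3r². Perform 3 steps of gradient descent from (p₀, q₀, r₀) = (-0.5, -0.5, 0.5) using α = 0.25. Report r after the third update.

∇g = (12p, 12q, 6r)
(p₁, q₁, r₁) = (-0.5, -0.5, 0.5) − 0.25·(-6, -6, 3) = (1, 1, -0.25)
(p₂, q₂, r₂) = (1, 1, -0.25) − 0.25·(12, 12, -1.5) = (-2, -2, 0.125)
(p₃, q₃, r₃) = (-2, -2, 0.125) − 0.25·(-24, -24, 0.75) = (4, 4, -0.0625)
r = -0.0625

-0.0625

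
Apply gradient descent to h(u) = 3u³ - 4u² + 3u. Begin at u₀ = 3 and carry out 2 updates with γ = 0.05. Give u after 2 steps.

-0.15

h′(u) = 9u² - 8u + 3
Step 1: h′(3) = 60; u₁ = 3 − 0.05·60 = 0
Step 2: h′(0) = 3; u₂ = 0 − 0.05·3 = -0.15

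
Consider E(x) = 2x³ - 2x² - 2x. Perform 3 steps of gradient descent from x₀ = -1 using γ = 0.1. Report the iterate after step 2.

E′(x) = 6x² - 4x - 2
x₁ = -1 − 0.1·8 = -1.8
x₂ = -1.8 − 0.1·24.64 = -4.264

-4.264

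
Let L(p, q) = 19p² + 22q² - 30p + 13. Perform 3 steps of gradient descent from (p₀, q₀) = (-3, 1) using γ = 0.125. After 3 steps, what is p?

200.625

∇L = (38p - 30, 44q)
Step 1: at (-3, 1), ∇L = (-144, 44) → (-3, 1) − 0.125·(-144, 44) = (15, -4.5)
Step 2: at (15, -4.5), ∇L = (540, -198) → (15, -4.5) − 0.125·(540, -198) = (-52.5, 20.25)
Step 3: at (-52.5, 20.25), ∇L = (-2025, 891) → (-52.5, 20.25) − 0.125·(-2025, 891) = (200.625, -91.125)
p = 200.625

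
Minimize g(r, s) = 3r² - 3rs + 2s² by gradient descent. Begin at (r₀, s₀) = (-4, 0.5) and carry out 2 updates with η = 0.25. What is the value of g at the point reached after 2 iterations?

∇g = (6r - 3s, -3r + 4s)
(r₁, s₁) = (-4, 0.5) − 0.25·(-25.5, 14) = (2.375, -3)
(r₂, s₂) = (2.375, -3) − 0.25·(23.25, -19.125) = (-3.4375, 1.78125)
g(-3.4375, 1.78125) = 60.1640625

60.1640625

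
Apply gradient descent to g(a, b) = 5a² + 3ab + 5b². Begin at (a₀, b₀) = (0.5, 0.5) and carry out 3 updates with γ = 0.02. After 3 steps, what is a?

0.202612

∇g = (10a + 3b, 3a + 10b)
(a₁, b₁) = (0.5, 0.5) − 0.02·(6.5, 6.5) = (0.37, 0.37)
(a₂, b₂) = (0.37, 0.37) − 0.02·(4.81, 4.81) = (0.2738, 0.2738)
(a₃, b₃) = (0.2738, 0.2738) − 0.02·(3.5594, 3.5594) = (0.202612, 0.202612)
a = 0.202612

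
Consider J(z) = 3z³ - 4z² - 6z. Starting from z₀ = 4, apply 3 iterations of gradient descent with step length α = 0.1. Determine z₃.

J′(z) = 9z² - 8z - 6
Step 1: J′(4) = 106; z₁ = 4 − 0.1·106 = -6.6
Step 2: J′(-6.6) = 438.84; z₂ = -6.6 − 0.1·438.84 = -50.484
Step 3: J′(-50.484) = 23335.580304; z₃ = -50.484 − 0.1·23335.580304 = -2384.0420304

-2384.0420304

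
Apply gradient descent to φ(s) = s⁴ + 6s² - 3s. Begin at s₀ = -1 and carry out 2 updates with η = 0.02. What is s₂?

φ′(s) = 4s³ + 12s - 3
s₁ = -1 − 0.02·(-19) = -0.62
s₂ = -0.62 − 0.02·(-11.393312) = -0.39213376

-0.39213376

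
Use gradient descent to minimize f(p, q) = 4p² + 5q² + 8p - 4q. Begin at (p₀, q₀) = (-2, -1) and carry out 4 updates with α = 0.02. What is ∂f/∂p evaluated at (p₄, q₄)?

-3.98297088

∇f = (8p + 8, 10q - 4)
(p₁, q₁) = (-2, -1) − 0.02·(-8, -14) = (-1.84, -0.72)
(p₂, q₂) = (-1.84, -0.72) − 0.02·(-6.72, -11.2) = (-1.7056, -0.496)
(p₃, q₃) = (-1.7056, -0.496) − 0.02·(-5.6448, -8.96) = (-1.592704, -0.3168)
(p₄, q₄) = (-1.592704, -0.3168) − 0.02·(-4.741632, -7.168) = (-1.49787136, -0.17344)
∂f/∂p at (-1.49787136, -0.17344) = -3.98297088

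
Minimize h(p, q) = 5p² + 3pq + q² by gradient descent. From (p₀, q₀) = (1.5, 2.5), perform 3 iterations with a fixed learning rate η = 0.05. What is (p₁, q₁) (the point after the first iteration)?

∇h = (10p + 3q, 3p + 2q)
Step 1: at (1.5, 2.5), ∇h = (22.5, 9.5) → (1.5, 2.5) − 0.05·(22.5, 9.5) = (0.375, 2.025)

(0.375, 2.025)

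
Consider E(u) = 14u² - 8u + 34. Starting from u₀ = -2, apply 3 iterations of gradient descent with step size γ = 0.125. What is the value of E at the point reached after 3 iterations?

E′(u) = 28u - 8
u₁ = -2 − 0.125·(-64) = 6
u₂ = 6 − 0.125·160 = -14
u₃ = -14 − 0.125·(-400) = 36
E(36) = 17890

17890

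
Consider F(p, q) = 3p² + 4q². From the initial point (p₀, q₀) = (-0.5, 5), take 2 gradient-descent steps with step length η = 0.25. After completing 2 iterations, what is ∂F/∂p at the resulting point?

∇F = (6p, 8q)
(p₁, q₁) = (-0.5, 5) − 0.25·(-3, 40) = (0.25, -5)
(p₂, q₂) = (0.25, -5) − 0.25·(1.5, -40) = (-0.125, 5)
∂F/∂p at (-0.125, 5) = -0.75

-0.75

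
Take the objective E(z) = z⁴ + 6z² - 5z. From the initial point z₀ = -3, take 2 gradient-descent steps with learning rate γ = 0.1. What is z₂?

-675.9436

E′(z) = 4z³ + 12z - 5
z₁ = -3 − 0.1·(-149) = 11.9
z₂ = 11.9 − 0.1·6878.436 = -675.9436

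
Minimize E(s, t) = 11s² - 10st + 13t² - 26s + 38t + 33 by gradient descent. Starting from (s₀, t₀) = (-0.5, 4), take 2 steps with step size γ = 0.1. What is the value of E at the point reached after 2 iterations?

∇E = (22s - 10t - 26, -10s + 26t + 38)
(s₁, t₁) = (-0.5, 4) − 0.1·(-77, 147) = (7.2, -10.7)
(s₂, t₂) = (7.2, -10.7) − 0.1·(239.4, -312.2) = (-16.74, 20.52)
E(-16.74, 20.52) = 13239.4668

13239.4668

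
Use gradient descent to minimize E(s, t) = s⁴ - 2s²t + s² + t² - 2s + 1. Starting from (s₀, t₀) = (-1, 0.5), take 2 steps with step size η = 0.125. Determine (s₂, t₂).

(-0.0078125, 0.484375)

∇E = (4s³ - 4st + 2s - 2, -2s² + 2t)
(s₁, t₁) = (-1, 0.5) − 0.125·(-6, -1) = (-0.25, 0.625)
(s₂, t₂) = (-0.25, 0.625) − 0.125·(-1.9375, 1.125) = (-0.0078125, 0.484375)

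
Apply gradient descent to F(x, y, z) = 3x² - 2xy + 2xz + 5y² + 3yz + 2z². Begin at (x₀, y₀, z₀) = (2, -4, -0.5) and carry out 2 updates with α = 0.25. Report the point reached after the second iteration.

∇F = (6x - 2y + 2z, -2x + 10y + 3z, 2x + 3y + 4z)
(x₁, y₁, z₁) = (2, -4, -0.5) − 0.25·(19, -45.5, -10) = (-2.75, 7.375, 2)
(x₂, y₂, z₂) = (-2.75, 7.375, 2) − 0.25·(-27.25, 85.25, 24.625) = (4.0625, -13.9375, -4.15625)

(4.0625, -13.9375, -4.15625)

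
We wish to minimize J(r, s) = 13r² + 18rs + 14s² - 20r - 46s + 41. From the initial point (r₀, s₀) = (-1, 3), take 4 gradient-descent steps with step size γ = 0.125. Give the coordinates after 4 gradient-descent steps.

(139.609375, 150.3515625)

∇J = (26r + 18s - 20, 18r + 28s - 46)
(r₁, s₁) = (-1, 3) − 0.125·(8, 20) = (-2, 0.5)
(r₂, s₂) = (-2, 0.5) − 0.125·(-63, -68) = (5.875, 9)
(r₃, s₃) = (5.875, 9) − 0.125·(294.75, 311.75) = (-30.96875, -29.96875)
(r₄, s₄) = (-30.96875, -29.96875) − 0.125·(-1364.625, -1442.5625) = (139.609375, 150.3515625)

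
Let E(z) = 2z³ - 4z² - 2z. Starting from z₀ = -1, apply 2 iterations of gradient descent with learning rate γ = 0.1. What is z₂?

E′(z) = 6z² - 8z - 2
Step 1: E′(-1) = 12; z₁ = -1 − 0.1·12 = -2.2
Step 2: E′(-2.2) = 44.64; z₂ = -2.2 − 0.1·44.64 = -6.664

-6.664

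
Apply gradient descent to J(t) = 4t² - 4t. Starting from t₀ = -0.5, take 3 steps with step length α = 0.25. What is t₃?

1.5

J′(t) = 8t - 4
t₁ = -0.5 − 0.25·(-8) = 1.5
t₂ = 1.5 − 0.25·8 = -0.5
t₃ = -0.5 − 0.25·(-8) = 1.5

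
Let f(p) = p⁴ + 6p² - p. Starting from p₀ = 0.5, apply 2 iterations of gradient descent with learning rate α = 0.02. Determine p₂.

0.31165448

f′(p) = 4p³ + 12p - 1
p₁ = 0.5 − 0.02·5.5 = 0.39
p₂ = 0.39 − 0.02·3.917276 = 0.31165448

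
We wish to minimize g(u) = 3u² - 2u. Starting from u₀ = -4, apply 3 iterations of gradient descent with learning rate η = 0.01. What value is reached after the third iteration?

-3.265864

g′(u) = 6u - 2
u₁ = -4 − 0.01·(-26) = -3.74
u₂ = -3.74 − 0.01·(-24.44) = -3.4956
u₃ = -3.4956 − 0.01·(-22.9736) = -3.265864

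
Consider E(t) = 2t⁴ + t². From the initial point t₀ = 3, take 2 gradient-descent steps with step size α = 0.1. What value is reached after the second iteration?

E′(t) = 8t³ + 2t
Step 1: E′(3) = 222; t₁ = 3 − 0.1·222 = -19.2
Step 2: E′(-19.2) = -56661.504; t₂ = -19.2 − 0.1·(-56661.504) = 5646.9504

5646.9504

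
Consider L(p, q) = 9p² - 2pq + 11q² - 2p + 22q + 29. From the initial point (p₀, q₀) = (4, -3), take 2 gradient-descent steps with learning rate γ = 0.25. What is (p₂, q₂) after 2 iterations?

(58, -58)

∇L = (18p - 2q - 2, -2p + 22q + 22)
(p₁, q₁) = (4, -3) − 0.25·(76, -52) = (-15, 10)
(p₂, q₂) = (-15, 10) − 0.25·(-292, 272) = (58, -58)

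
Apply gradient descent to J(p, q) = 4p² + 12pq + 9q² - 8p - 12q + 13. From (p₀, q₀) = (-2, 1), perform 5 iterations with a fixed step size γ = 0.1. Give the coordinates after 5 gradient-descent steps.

∇J = (8p + 12q - 8, 12p + 18q - 12)
Step 1: at (-2, 1), ∇J = (-12, -18) → (-2, 1) − 0.1·(-12, -18) = (-0.8, 2.8)
Step 2: at (-0.8, 2.8), ∇J = (19.2, 28.8) → (-0.8, 2.8) − 0.1·(19.2, 28.8) = (-2.72, -0.08)
Step 3: at (-2.72, -0.08), ∇J = (-30.72, -46.08) → (-2.72, -0.08) − 0.1·(-30.72, -46.08) = (0.352, 4.528)
Step 4: at (0.352, 4.528), ∇J = (49.152, 73.728) → (0.352, 4.528) − 0.1·(49.152, 73.728) = (-4.5632, -2.8448)
Step 5: at (-4.5632, -2.8448), ∇J = (-78.6432, -117.9648) → (-4.5632, -2.8448) − 0.1·(-78.6432, -117.9648) = (3.30112, 8.95168)

(3.30112, 8.95168)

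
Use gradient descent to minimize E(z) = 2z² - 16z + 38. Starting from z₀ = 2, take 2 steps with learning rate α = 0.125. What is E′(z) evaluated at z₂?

E′(z) = 4z - 16
Step 1: E′(2) = -8; z₁ = 2 − 0.125·(-8) = 3
Step 2: E′(3) = -4; z₂ = 3 − 0.125·(-4) = 3.5
E′(z) at (3.5) = -2

-2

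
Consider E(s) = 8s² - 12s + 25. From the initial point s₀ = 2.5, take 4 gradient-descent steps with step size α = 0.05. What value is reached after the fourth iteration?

0.7528

E′(s) = 16s - 12
Step 1: E′(2.5) = 28; s₁ = 2.5 − 0.05·28 = 1.1
Step 2: E′(1.1) = 5.6; s₂ = 1.1 − 0.05·5.6 = 0.82
Step 3: E′(0.82) = 1.12; s₃ = 0.82 − 0.05·1.12 = 0.764
Step 4: E′(0.764) = 0.224; s₄ = 0.764 − 0.05·0.224 = 0.7528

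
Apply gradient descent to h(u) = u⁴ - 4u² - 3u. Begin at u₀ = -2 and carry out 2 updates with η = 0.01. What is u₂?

-1.68761036

h′(u) = 4u³ - 8u - 3
Step 1: h′(-2) = -19; u₁ = -2 − 0.01·(-19) = -1.81
Step 2: h′(-1.81) = -12.238964; u₂ = -1.81 − 0.01·(-12.238964) = -1.68761036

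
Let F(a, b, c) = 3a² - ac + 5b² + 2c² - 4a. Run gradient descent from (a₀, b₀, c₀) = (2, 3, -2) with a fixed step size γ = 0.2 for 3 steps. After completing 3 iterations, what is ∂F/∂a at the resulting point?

∇F = (6a - c - 4, 10b, -a + 4c)
Step 1: at (2, 3, -2), ∇F = (10, 30, -10) → (2, 3, -2) − 0.2·(10, 30, -10) = (0, -3, 0)
Step 2: at (0, -3, 0), ∇F = (-4, -30, 0) → (0, -3, 0) − 0.2·(-4, -30, 0) = (0.8, 3, 0)
Step 3: at (0.8, 3, 0), ∇F = (0.8, 30, -0.8) → (0.8, 3, 0) − 0.2·(0.8, 30, -0.8) = (0.64, -3, 0.16)
∂F/∂a at (0.64, -3, 0.16) = -0.32

-0.32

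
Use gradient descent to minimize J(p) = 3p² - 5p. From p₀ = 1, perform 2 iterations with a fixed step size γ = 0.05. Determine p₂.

J′(p) = 6p - 5
Step 1: J′(1) = 1; p₁ = 1 − 0.05·1 = 0.95
Step 2: J′(0.95) = 0.7; p₂ = 0.95 − 0.05·0.7 = 0.915

0.915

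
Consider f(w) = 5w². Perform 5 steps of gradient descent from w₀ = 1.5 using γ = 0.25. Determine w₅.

f′(w) = 10w
Step 1: f′(1.5) = 15; w₁ = 1.5 − 0.25·15 = -2.25
Step 2: f′(-2.25) = -22.5; w₂ = -2.25 − 0.25·(-22.5) = 3.375
Step 3: f′(3.375) = 33.75; w₃ = 3.375 − 0.25·33.75 = -5.0625
Step 4: f′(-5.0625) = -50.625; w₄ = -5.0625 − 0.25·(-50.625) = 7.59375
Step 5: f′(7.59375) = 75.9375; w₅ = 7.59375 − 0.25·75.9375 = -11.390625

-11.390625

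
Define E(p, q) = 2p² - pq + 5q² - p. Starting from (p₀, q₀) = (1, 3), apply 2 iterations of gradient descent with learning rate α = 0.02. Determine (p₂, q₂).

∇E = (4p - q - 1, -p + 10q)
(p₁, q₁) = (1, 3) − 0.02·(0, 29) = (1, 2.42)
(p₂, q₂) = (1, 2.42) − 0.02·(0.58, 23.2) = (0.9884, 1.956)

(0.9884, 1.956)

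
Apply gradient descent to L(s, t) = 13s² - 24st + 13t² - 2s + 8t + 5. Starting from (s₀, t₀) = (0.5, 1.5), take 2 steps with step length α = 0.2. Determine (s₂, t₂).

(-49.1, 47.9)

∇L = (26s - 24t - 2, -24s + 26t + 8)
(s₁, t₁) = (0.5, 1.5) − 0.2·(-25, 35) = (5.5, -5.5)
(s₂, t₂) = (5.5, -5.5) − 0.2·(273, -267) = (-49.1, 47.9)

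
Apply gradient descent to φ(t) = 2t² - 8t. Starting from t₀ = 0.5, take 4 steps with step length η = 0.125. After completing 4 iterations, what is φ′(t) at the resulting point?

φ′(t) = 4t - 8
Step 1: φ′(0.5) = -6; t₁ = 0.5 − 0.125·(-6) = 1.25
Step 2: φ′(1.25) = -3; t₂ = 1.25 − 0.125·(-3) = 1.625
Step 3: φ′(1.625) = -1.5; t₃ = 1.625 − 0.125·(-1.5) = 1.8125
Step 4: φ′(1.8125) = -0.75; t₄ = 1.8125 − 0.125·(-0.75) = 1.90625
φ′(t) at (1.90625) = -0.375

-0.375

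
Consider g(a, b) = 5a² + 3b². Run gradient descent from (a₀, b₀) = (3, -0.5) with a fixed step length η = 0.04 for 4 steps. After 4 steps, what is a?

0.3888

∇g = (10a, 6b)
(a₁, b₁) = (3, -0.5) − 0.04·(30, -3) = (1.8, -0.38)
(a₂, b₂) = (1.8, -0.38) − 0.04·(18, -2.28) = (1.08, -0.2888)
(a₃, b₃) = (1.08, -0.2888) − 0.04·(10.8, -1.7328) = (0.648, -0.219488)
(a₄, b₄) = (0.648, -0.219488) − 0.04·(6.48, -1.316928) = (0.3888, -0.16681088)
a = 0.3888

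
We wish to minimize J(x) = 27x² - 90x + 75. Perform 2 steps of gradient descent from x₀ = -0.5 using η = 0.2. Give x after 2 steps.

J′(x) = 54x - 90
Step 1: J′(-0.5) = -117; x₁ = -0.5 − 0.2·(-117) = 22.9
Step 2: J′(22.9) = 1146.6; x₂ = 22.9 − 0.2·1146.6 = -206.42

-206.42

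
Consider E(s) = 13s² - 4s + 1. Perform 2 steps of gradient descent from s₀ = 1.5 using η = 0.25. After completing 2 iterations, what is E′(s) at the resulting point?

E′(s) = 26s - 4
Step 1: E′(1.5) = 35; s₁ = 1.5 − 0.25·35 = -7.25
Step 2: E′(-7.25) = -192.5; s₂ = -7.25 − 0.25·(-192.5) = 40.875
E′(s) at (40.875) = 1058.75

1058.75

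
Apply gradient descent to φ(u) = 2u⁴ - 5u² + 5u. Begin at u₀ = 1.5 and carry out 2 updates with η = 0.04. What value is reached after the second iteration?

φ′(u) = 8u³ - 10u + 5
Step 1: φ′(1.5) = 17; u₁ = 1.5 − 0.04·17 = 0.82
Step 2: φ′(0.82) = 1.210944; u₂ = 0.82 − 0.04·1.210944 = 0.77156224

0.77156224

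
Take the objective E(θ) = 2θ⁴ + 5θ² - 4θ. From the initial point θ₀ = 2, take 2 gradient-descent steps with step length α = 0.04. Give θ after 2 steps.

-0.00704

E′(θ) = 8θ³ + 10θ - 4
θ₁ = 2 − 0.04·80 = -1.2
θ₂ = -1.2 − 0.04·(-29.824) = -0.00704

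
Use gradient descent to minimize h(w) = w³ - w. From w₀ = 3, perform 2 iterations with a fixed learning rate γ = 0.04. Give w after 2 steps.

1.539008

h′(w) = 3w² - 1
w₁ = 3 − 0.04·26 = 1.96
w₂ = 1.96 − 0.04·10.5248 = 1.539008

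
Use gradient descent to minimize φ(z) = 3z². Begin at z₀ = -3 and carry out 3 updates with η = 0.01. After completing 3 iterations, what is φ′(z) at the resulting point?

φ′(z) = 6z
Step 1: φ′(-3) = -18; z₁ = -3 − 0.01·(-18) = -2.82
Step 2: φ′(-2.82) = -16.92; z₂ = -2.82 − 0.01·(-16.92) = -2.6508
Step 3: φ′(-2.6508) = -15.9048; z₃ = -2.6508 − 0.01·(-15.9048) = -2.491752
φ′(z) at (-2.491752) = -14.950512

-14.950512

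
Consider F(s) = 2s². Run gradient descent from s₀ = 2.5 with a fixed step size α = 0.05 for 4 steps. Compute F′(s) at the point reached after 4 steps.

F′(s) = 4s
s₁ = 2.5 − 0.05·10 = 2
s₂ = 2 − 0.05·8 = 1.6
s₃ = 1.6 − 0.05·6.4 = 1.28
s₄ = 1.28 − 0.05·5.12 = 1.024
F′(s) at (1.024) = 4.096

4.096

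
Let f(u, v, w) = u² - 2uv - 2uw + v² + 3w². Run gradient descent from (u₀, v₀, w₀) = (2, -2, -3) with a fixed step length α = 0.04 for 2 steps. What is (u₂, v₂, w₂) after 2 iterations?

∇f = (2u - 2v - 2w, -2u + 2v, -2u + 6w)
Step 1: at (2, -2, -3), ∇f = (14, -8, -22) → (2, -2, -3) − 0.04·(14, -8, -22) = (1.44, -1.68, -2.12)
Step 2: at (1.44, -1.68, -2.12), ∇f = (10.48, -6.24, -15.6) → (1.44, -1.68, -2.12) − 0.04·(10.48, -6.24, -15.6) = (1.0208, -1.4304, -1.496)

(1.0208, -1.4304, -1.496)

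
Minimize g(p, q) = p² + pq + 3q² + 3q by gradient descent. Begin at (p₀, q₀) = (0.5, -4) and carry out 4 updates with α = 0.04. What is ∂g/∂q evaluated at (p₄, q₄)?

-6.68204032

∇g = (2p + q, p + 6q + 3)
(p₁, q₁) = (0.5, -4) − 0.04·(-3, -20.5) = (0.62, -3.18)
(p₂, q₂) = (0.62, -3.18) − 0.04·(-1.94, -15.46) = (0.6976, -2.5616)
(p₃, q₃) = (0.6976, -2.5616) − 0.04·(-1.1664, -11.672) = (0.744256, -2.09472)
(p₄, q₄) = (0.744256, -2.09472) − 0.04·(-0.606208, -8.824064) = (0.76850432, -1.74175744)
∂g/∂q at (0.76850432, -1.74175744) = -6.68204032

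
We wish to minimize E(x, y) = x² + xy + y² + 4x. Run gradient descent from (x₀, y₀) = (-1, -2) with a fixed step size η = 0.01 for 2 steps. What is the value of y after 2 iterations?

∇E = (2x + y + 4, x + 2y)
(x₁, y₁) = (-1, -2) − 0.01·(0, -5) = (-1, -1.95)
(x₂, y₂) = (-1, -1.95) − 0.01·(0.05, -4.9) = (-1.0005, -1.901)
y = -1.901

-1.901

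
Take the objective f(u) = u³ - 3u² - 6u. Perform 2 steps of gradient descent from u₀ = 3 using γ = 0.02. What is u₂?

2.894184

f′(u) = 3u² - 6u - 6
u₁ = 3 − 0.02·3 = 2.94
u₂ = 2.94 − 0.02·2.2908 = 2.894184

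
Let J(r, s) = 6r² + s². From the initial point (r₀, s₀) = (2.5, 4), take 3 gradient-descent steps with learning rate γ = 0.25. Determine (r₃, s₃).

(-20, 0.5)

∇J = (12r, 2s)
Step 1: at (2.5, 4), ∇J = (30, 8) → (2.5, 4) − 0.25·(30, 8) = (-5, 2)
Step 2: at (-5, 2), ∇J = (-60, 4) → (-5, 2) − 0.25·(-60, 4) = (10, 1)
Step 3: at (10, 1), ∇J = (120, 2) → (10, 1) − 0.25·(120, 2) = (-20, 0.5)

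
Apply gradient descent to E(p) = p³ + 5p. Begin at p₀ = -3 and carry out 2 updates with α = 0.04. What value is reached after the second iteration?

E′(p) = 3p² + 5
p₁ = -3 − 0.04·32 = -4.28
p₂ = -4.28 − 0.04·59.9552 = -6.678208

-6.678208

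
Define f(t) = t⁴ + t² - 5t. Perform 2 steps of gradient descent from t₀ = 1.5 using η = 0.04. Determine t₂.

f′(t) = 4t³ + 2t - 5
t₁ = 1.5 − 0.04·11.5 = 1.04
t₂ = 1.04 − 0.04·1.579456 = 0.97682176

0.97682176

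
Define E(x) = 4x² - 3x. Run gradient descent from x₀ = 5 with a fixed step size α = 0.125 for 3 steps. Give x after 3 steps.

0.375

E′(x) = 8x - 3
x₁ = 5 − 0.125·37 = 0.375
x₂ = 0.375 − 0.125·0 = 0.375
x₃ = 0.375 − 0.125·0 = 0.375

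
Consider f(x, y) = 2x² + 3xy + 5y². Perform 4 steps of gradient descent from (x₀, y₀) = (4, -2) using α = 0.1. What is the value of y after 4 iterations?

∇f = (4x + 3y, 3x + 10y)
(x₁, y₁) = (4, -2) − 0.1·(10, -8) = (3, -1.2)
(x₂, y₂) = (3, -1.2) − 0.1·(8.4, -3) = (2.16, -0.9)
(x₃, y₃) = (2.16, -0.9) − 0.1·(5.94, -2.52) = (1.566, -0.648)
(x₄, y₄) = (1.566, -0.648) − 0.1·(4.32, -1.782) = (1.134, -0.4698)
y = -0.4698

-0.4698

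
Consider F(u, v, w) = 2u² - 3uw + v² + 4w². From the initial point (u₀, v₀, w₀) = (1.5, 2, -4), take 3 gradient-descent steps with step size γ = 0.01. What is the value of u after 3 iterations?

1.012686

∇F = (4u - 3w, 2v, -3u + 8w)
Step 1: at (1.5, 2, -4), ∇F = (18, 4, -36.5) → (1.5, 2, -4) − 0.01·(18, 4, -36.5) = (1.32, 1.96, -3.635)
Step 2: at (1.32, 1.96, -3.635), ∇F = (16.185, 3.92, -33.04) → (1.32, 1.96, -3.635) − 0.01·(16.185, 3.92, -33.04) = (1.15815, 1.9208, -3.3046)
Step 3: at (1.15815, 1.9208, -3.3046), ∇F = (14.5464, 3.8416, -29.91125) → (1.15815, 1.9208, -3.3046) − 0.01·(14.5464, 3.8416, -29.91125) = (1.012686, 1.882384, -3.0054875)
u = 1.012686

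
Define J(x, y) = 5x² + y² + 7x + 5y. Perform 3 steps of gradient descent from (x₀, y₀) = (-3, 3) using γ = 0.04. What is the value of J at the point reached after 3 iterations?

∇J = (10x + 7, 2y + 5)
(x₁, y₁) = (-3, 3) − 0.04·(-23, 11) = (-2.08, 2.56)
(x₂, y₂) = (-2.08, 2.56) − 0.04·(-13.8, 10.12) = (-1.528, 2.1552)
(x₃, y₃) = (-1.528, 2.1552) − 0.04·(-8.28, 9.3104) = (-1.1968, 1.782784)
J(-1.1968, 1.782784) = 10.876289990656

10.876289990656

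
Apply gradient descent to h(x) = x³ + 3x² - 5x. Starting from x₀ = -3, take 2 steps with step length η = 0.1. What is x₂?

h′(x) = 3x² + 6x - 5
x₁ = -3 − 0.1·4 = -3.4
x₂ = -3.4 − 0.1·9.28 = -4.328

-4.328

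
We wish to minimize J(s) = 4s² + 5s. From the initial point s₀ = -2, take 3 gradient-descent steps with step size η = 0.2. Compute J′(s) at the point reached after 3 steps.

J′(s) = 8s + 5
s₁ = -2 − 0.2·(-11) = 0.2
s₂ = 0.2 − 0.2·6.6 = -1.12
s₃ = -1.12 − 0.2·(-3.96) = -0.328
J′(s) at (-0.328) = 2.376

2.376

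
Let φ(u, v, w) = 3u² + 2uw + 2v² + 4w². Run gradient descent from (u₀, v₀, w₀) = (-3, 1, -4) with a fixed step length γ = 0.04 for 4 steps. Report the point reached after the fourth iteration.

∇φ = (6u + 2w, 4v, 2u + 8w)
(u₁, v₁, w₁) = (-3, 1, -4) − 0.04·(-26, 4, -38) = (-1.96, 0.84, -2.48)
(u₂, v₂, w₂) = (-1.96, 0.84, -2.48) − 0.04·(-16.72, 3.36, -23.76) = (-1.2912, 0.7056, -1.5296)
(u₃, v₃, w₃) = (-1.2912, 0.7056, -1.5296) − 0.04·(-10.8064, 2.8224, -14.8192) = (-0.858944, 0.592704, -0.936832)
(u₄, v₄, w₄) = (-0.858944, 0.592704, -0.936832) − 0.04·(-7.027328, 2.370816, -9.212544) = (-0.57785088, 0.49787136, -0.56833024)

(-0.57785088, 0.49787136, -0.56833024)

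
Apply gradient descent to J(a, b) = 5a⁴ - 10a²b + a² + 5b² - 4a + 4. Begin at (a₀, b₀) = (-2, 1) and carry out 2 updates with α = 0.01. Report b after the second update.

1.22184

∇J = (20a³ - 20ab + 2a - 4, -10a² + 10b)
Step 1: at (-2, 1), ∇J = (-128, -30) → (-2, 1) − 0.01·(-128, -30) = (-0.72, 1.3)
Step 2: at (-0.72, 1.3), ∇J = (5.81504, 7.816) → (-0.72, 1.3) − 0.01·(5.81504, 7.816) = (-0.7781504, 1.22184)
b = 1.22184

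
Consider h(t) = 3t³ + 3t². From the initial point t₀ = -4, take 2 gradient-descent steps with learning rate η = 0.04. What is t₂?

h′(t) = 9t² + 6t
Step 1: h′(-4) = 120; t₁ = -4 − 0.04·120 = -8.8
Step 2: h′(-8.8) = 644.16; t₂ = -8.8 − 0.04·644.16 = -34.5664

-34.5664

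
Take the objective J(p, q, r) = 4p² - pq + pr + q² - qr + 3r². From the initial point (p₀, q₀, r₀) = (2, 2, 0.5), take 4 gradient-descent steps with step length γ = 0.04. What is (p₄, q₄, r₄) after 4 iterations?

∇J = (8p - q + r, -p + 2q - r, p - q + 6r)
Step 1: at (2, 2, 0.5), ∇J = (14.5, 1.5, 3) → (2, 2, 0.5) − 0.04·(14.5, 1.5, 3) = (1.42, 1.94, 0.38)
Step 2: at (1.42, 1.94, 0.38), ∇J = (9.8, 2.08, 1.76) → (1.42, 1.94, 0.38) − 0.04·(9.8, 2.08, 1.76) = (1.028, 1.8568, 0.3096)
Step 3: at (1.028, 1.8568, 0.3096), ∇J = (6.6768, 2.376, 1.0288) → (1.028, 1.8568, 0.3096) − 0.04·(6.6768, 2.376, 1.0288) = (0.760928, 1.76176, 0.268448)
Step 4: at (0.760928, 1.76176, 0.268448), ∇J = (4.594112, 2.494144, 0.609856) → (0.760928, 1.76176, 0.268448) − 0.04·(4.594112, 2.494144, 0.609856) = (0.57716352, 1.66199424, 0.24405376)

(0.57716352, 1.66199424, 0.24405376)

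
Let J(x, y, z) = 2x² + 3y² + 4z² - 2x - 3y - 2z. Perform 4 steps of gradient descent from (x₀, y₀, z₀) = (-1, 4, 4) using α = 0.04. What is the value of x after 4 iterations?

-0.24680704

∇J = (4x - 2, 6y - 3, 8z - 2)
Step 1: at (-1, 4, 4), ∇J = (-6, 21, 30) → (-1, 4, 4) − 0.04·(-6, 21, 30) = (-0.76, 3.16, 2.8)
Step 2: at (-0.76, 3.16, 2.8), ∇J = (-5.04, 15.96, 20.4) → (-0.76, 3.16, 2.8) − 0.04·(-5.04, 15.96, 20.4) = (-0.5584, 2.5216, 1.984)
Step 3: at (-0.5584, 2.5216, 1.984), ∇J = (-4.2336, 12.1296, 13.872) → (-0.5584, 2.5216, 1.984) − 0.04·(-4.2336, 12.1296, 13.872) = (-0.389056, 2.036416, 1.42912)
Step 4: at (-0.389056, 2.036416, 1.42912), ∇J = (-3.556224, 9.218496, 9.43296) → (-0.389056, 2.036416, 1.42912) − 0.04·(-3.556224, 9.218496, 9.43296) = (-0.24680704, 1.66767616, 1.0518016)
x = -0.24680704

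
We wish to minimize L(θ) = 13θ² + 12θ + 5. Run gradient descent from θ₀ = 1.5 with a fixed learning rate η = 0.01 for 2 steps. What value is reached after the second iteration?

0.6126

L′(θ) = 26θ + 12
Step 1: L′(1.5) = 51; θ₁ = 1.5 − 0.01·51 = 0.99
Step 2: L′(0.99) = 37.74; θ₂ = 0.99 − 0.01·37.74 = 0.6126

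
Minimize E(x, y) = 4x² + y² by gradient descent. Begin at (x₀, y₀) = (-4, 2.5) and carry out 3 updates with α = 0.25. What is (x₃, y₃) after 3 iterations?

∇E = (8x, 2y)
(x₁, y₁) = (-4, 2.5) − 0.25·(-32, 5) = (4, 1.25)
(x₂, y₂) = (4, 1.25) − 0.25·(32, 2.5) = (-4, 0.625)
(x₃, y₃) = (-4, 0.625) − 0.25·(-32, 1.25) = (4, 0.3125)

(4, 0.3125)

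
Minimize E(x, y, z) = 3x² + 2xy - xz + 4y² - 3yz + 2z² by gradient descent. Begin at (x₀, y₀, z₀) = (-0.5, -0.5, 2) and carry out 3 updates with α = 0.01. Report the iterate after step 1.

(-0.44, -0.39, 1.9)

∇E = (6x + 2y - z, 2x + 8y - 3z, -x - 3y + 4z)
Step 1: at (-0.5, -0.5, 2), ∇E = (-6, -11, 10) → (-0.5, -0.5, 2) − 0.01·(-6, -11, 10) = (-0.44, -0.39, 1.9)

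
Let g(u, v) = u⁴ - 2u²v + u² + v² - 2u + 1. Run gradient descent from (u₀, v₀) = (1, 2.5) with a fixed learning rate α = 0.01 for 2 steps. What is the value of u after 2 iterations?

∇g = (4u³ - 4uv + 2u - 2, -2u² + 2v)
(u₁, v₁) = (1, 2.5) − 0.01·(-6, 3) = (1.06, 2.47)
(u₂, v₂) = (1.06, 2.47) − 0.01·(-5.588736, 2.6928) = (1.11588736, 2.443072)
u = 1.11588736

1.11588736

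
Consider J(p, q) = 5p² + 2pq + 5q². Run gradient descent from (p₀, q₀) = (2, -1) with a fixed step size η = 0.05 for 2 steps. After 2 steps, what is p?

∇J = (10p + 2q, 2p + 10q)
Step 1: at (2, -1), ∇J = (18, -6) → (2, -1) − 0.05·(18, -6) = (1.1, -0.7)
Step 2: at (1.1, -0.7), ∇J = (9.6, -4.8) → (1.1, -0.7) − 0.05·(9.6, -4.8) = (0.62, -0.46)
p = 0.62

0.62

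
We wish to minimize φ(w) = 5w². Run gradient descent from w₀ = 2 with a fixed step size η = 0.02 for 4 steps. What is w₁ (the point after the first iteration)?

φ′(w) = 10w
w₁ = 2 − 0.02·20 = 1.6

1.6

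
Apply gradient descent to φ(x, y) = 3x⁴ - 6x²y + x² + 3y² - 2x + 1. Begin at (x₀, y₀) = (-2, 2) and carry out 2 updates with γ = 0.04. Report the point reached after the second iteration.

(0.41569792, 1.890944)

∇φ = (12x³ - 12xy + 2x - 2, -6x² + 6y)
Step 1: at (-2, 2), ∇φ = (-54, -12) → (-2, 2) − 0.04·(-54, -12) = (0.16, 2.48)
Step 2: at (0.16, 2.48), ∇φ = (-6.392448, 14.7264) → (0.16, 2.48) − 0.04·(-6.392448, 14.7264) = (0.41569792, 1.890944)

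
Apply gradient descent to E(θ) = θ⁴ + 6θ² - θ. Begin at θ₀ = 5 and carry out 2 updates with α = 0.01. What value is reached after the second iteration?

-0.50098484

E′(θ) = 4θ³ + 12θ - 1
Step 1: E′(5) = 559; θ₁ = 5 − 0.01·559 = -0.59
Step 2: E′(-0.59) = -8.901516; θ₂ = -0.59 − 0.01·(-8.901516) = -0.50098484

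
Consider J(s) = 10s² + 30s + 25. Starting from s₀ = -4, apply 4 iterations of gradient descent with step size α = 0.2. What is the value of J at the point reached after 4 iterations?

410065

J′(s) = 20s + 30
s₁ = -4 − 0.2·(-50) = 6
s₂ = 6 − 0.2·150 = -24
s₃ = -24 − 0.2·(-450) = 66
s₄ = 66 − 0.2·1350 = -204
J(-204) = 410065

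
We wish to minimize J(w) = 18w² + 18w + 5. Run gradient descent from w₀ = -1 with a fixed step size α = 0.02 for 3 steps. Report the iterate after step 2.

J′(w) = 36w + 18
Step 1: J′(-1) = -18; w₁ = -1 − 0.02·(-18) = -0.64
Step 2: J′(-0.64) = -5.04; w₂ = -0.64 − 0.02·(-5.04) = -0.5392

-0.5392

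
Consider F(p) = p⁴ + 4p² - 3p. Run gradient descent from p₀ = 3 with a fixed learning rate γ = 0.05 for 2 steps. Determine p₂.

6.292725

F′(p) = 4p³ + 8p - 3
Step 1: F′(3) = 129; p₁ = 3 − 0.05·129 = -3.45
Step 2: F′(-3.45) = -194.8545; p₂ = -3.45 − 0.05·(-194.8545) = 6.292725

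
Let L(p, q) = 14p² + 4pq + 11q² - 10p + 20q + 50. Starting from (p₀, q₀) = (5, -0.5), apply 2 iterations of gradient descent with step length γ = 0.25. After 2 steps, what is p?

∇L = (28p + 4q - 10, 4p + 22q + 20)
(p₁, q₁) = (5, -0.5) − 0.25·(128, 29) = (-27, -7.75)
(p₂, q₂) = (-27, -7.75) − 0.25·(-797, -258.5) = (172.25, 56.875)
p = 172.25

172.25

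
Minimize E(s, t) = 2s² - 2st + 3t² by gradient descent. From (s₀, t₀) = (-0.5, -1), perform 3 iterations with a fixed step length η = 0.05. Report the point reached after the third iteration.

∇E = (4s - 2t, -2s + 6t)
(s₁, t₁) = (-0.5, -1) − 0.05·(0, -5) = (-0.5, -0.75)
(s₂, t₂) = (-0.5, -0.75) − 0.05·(-0.5, -3.5) = (-0.475, -0.575)
(s₃, t₃) = (-0.475, -0.575) − 0.05·(-0.75, -2.5) = (-0.4375, -0.45)

(-0.4375, -0.45)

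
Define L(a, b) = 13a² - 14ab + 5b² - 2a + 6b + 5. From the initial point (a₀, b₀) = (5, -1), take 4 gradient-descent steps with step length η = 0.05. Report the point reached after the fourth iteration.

∇L = (26a - 14b - 2, -14a + 10b + 6)
(a₁, b₁) = (5, -1) − 0.05·(142, -74) = (-2.1, 2.7)
(a₂, b₂) = (-2.1, 2.7) − 0.05·(-94.4, 62.4) = (2.62, -0.42)
(a₃, b₃) = (2.62, -0.42) − 0.05·(72, -34.88) = (-0.98, 1.324)
(a₄, b₄) = (-0.98, 1.324) − 0.05·(-46.016, 32.96) = (1.3208, -0.324)

(1.3208, -0.324)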